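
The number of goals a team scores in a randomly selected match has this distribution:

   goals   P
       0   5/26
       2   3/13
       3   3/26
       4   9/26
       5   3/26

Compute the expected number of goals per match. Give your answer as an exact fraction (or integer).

E[X] = (5/26)·0 + (3/13)·2 + (3/26)·3 + (9/26)·4 + (3/26)·5
     = 36/13

36/13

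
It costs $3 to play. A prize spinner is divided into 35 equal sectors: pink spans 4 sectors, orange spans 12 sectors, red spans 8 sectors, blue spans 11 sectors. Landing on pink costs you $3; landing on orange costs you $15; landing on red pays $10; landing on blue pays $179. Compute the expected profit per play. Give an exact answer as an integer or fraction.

1752/35 dollars

E[payout] = (4/35)·(-3) + (12/35)·(-15) + (8/35)·10 + (11/35)·179 = 1857/35
Expected profit = 1857/35 − 3 = 1752/35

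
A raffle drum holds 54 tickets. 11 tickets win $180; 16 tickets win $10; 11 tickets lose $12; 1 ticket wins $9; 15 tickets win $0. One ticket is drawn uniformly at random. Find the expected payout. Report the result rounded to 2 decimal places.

$37.35

E[payout] = (11/54)·180 + (16/54)·10 + (11/54)·(-12) + (1/54)·9 + (15/54)·0 = 2017/54
≈ $37.35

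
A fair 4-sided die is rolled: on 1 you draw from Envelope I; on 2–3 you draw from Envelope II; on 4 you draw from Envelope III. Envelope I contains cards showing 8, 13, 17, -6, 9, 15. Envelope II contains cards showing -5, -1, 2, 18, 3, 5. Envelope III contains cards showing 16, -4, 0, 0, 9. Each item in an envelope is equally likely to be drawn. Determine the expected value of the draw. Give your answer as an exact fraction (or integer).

E[X | Envelope I] = (8 + 13 + 17 − 6 + 9 + 15)/6 = 28/3
E[X | Envelope II] = (-5 − 1 + 2 + 18 + 3 + 5)/6 = 11/3
E[X | Envelope III] = (16 − 4 + 0 + 0 + 9)/5 = 21/5
E[X] = (1/4)·28/3 + (1/2)·11/3 + (1/4)·21/5 = 313/60

313/60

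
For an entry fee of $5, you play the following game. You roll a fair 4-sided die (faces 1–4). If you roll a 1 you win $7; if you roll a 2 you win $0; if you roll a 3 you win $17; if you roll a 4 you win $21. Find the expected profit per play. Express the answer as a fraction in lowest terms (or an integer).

E[payout] = (1/4)·0 + (1/4)·7 + (1/4)·17 + (1/4)·21 = 45/4
Expected profit = 45/4 − 5 = 25/4

25/4 dollars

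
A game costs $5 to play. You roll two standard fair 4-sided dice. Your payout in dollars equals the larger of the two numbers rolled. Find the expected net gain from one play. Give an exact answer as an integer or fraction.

-15/8 dollars

Distribution of the larger of the two numbers rolled: 1 w.p. 1/16, 2 w.p. 3/16, 3 w.p. 5/16, 4 w.p. 7/16
E[payout] = (1/16)·1 + (3/16)·2 + (5/16)·3 + (7/16)·4 = 25/8
Expected profit = 25/8 − 5 = -15/8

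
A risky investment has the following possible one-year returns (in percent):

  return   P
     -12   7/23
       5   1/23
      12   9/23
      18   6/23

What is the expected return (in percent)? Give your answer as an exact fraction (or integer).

137/23

E[X] = (7/23)·(-12) + (1/23)·5 + (9/23)·12 + (6/23)·18
     = 137/23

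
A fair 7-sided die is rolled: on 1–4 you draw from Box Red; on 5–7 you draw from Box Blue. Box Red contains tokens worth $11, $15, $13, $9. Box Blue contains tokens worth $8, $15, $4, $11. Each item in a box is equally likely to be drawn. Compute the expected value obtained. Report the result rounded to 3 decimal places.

$10.929

E[X | Box Red] = (11 + 15 + 13 + 9)/4 = 12
E[X | Box Blue] = (8 + 15 + 4 + 11)/4 = 19/2
E[X] = (4/7)·12 + (3/7)·19/2 = 153/14 ≈ 10.929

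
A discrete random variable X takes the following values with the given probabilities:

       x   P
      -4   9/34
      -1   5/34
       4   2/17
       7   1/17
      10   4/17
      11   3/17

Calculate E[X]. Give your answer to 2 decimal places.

3.97

E[X] = (9/34)·(-4) + (5/34)·(-1) + (2/17)·4 + (1/17)·7 + (4/17)·10 + (3/17)·11
     = 135/34 ≈ 3.97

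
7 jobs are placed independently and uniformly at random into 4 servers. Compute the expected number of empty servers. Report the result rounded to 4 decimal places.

Let Xⱼ=1 if server j is empty. P(Xⱼ=1) = ((4-1)/4)^7 = 2187/16384.
By linearity, E[#empty] = 4·2187/16384 = 2187/4096.
≈ 0.5339

0.5339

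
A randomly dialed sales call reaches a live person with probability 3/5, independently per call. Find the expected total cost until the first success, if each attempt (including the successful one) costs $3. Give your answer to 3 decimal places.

$5.000

E[#attempts] = 1/p = 5/3; E[cost] = 3·5/3 = 5.
≈ 5.000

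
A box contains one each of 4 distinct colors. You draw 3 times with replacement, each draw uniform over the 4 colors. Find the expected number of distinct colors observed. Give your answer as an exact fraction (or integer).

37/16

Let Xⱼ=1 if type j appears at least once. P(Xⱼ=1) = 1 − ((4−1)/4)^3 = 37/64.
E[#distinct] = 4·37/64 = 37/16.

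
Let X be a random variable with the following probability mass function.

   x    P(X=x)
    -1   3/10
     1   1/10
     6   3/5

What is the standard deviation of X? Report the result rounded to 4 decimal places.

3.2311

E[X] = 17/5, E[X²] = 22
Var(X) = E[X²] − (E[X])² = 22 − 289/25 = 261/25
SD(X) = √(261/25) ≈ 3.2311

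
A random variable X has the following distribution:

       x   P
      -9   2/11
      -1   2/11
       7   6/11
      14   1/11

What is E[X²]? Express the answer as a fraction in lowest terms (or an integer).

E[X²] = (2/11)·81 + (2/11)·1 + (6/11)·49 + (1/11)·196
     = 654/11

654/11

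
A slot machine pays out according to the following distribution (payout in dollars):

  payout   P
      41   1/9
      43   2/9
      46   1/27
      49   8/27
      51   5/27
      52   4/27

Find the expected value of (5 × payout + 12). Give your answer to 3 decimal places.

249.407

E[5x+12] = (1/9)·217 + (2/9)·227 + (1/27)·242 + (8/27)·257 + (5/27)·267 + (4/27)·272
     = 6734/27 ≈ 249.407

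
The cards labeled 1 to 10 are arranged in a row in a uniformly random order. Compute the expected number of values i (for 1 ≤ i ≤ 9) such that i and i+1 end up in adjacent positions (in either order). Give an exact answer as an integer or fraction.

9/5

For each i ∈ {1,…,9}, let Xᵢ = 1 if i and i+1 are adjacent. P(Xᵢ=1) = 2·(10−1)!/10! = 2/10.
By linearity, E[ΣXᵢ] = (9)·(2/10) = 9/5.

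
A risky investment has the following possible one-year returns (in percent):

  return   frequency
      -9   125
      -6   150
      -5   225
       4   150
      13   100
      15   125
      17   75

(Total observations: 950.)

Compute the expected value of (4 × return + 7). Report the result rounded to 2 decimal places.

15.00

Total = 950, so P(return=-9) = 125/950, etc.
E[4x+7] = (5/38)·(-29) + (3/19)·(-17) + (9/38)·(-13) + (3/19)·23 + (2/19)·59 + (5/38)·67 + (3/38)·75
     = 15 ≈ 15.00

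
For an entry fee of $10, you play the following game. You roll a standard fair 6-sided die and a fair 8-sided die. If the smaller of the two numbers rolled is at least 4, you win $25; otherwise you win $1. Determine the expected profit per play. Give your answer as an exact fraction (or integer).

-3/2 dollars

E[payout] = (11/16)·1 + (5/16)·25 = 17/2
Expected profit = 17/2 − 10 = -3/2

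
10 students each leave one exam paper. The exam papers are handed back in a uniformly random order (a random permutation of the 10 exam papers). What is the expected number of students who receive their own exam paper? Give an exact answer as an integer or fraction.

1

Let Xᵢ = 1 if person i gets their own exam paper. For each i, P(Xᵢ=1) = 1/10.
By linearity of expectation, E[X₁+…+X_10] = 10·(1/10) = 1.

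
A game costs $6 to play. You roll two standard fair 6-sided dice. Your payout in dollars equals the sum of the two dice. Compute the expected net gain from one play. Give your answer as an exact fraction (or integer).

$1

Distribution of the sum of the two dice: 2 w.p. 1/36, 3 w.p. 1/18, 4 w.p. 1/12, 5 w.p. 1/9, 6 w.p. 5/36, 7 w.p. 1/6, …
E[payout] = (1/36)·2 + (1/18)·3 + (1/12)·4 + (1/9)·5 + (5/36)·6 + (1/6)·7 + (5/36)·8 + (1/9)·9 + (1/12)·10 + (1/18)·11 + (1/36)·12 = 7
Expected profit = 7 − 6 = 1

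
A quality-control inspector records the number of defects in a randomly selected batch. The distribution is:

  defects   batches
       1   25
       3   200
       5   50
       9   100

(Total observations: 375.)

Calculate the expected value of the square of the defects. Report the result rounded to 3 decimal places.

Total = 375, so P(defects=1) = 25/375, etc.
E[X²] = (1/15)·1 + (8/15)·9 + (2/15)·25 + (4/15)·81
     = 149/5 ≈ 29.800

29.800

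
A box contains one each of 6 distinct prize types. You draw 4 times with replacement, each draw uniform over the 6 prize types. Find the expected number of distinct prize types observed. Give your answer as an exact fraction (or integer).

Let Xⱼ=1 if type j appears at least once. P(Xⱼ=1) = 1 − ((6−1)/6)^4 = 671/1296.
E[#distinct] = 6·671/1296 = 671/216.

671/216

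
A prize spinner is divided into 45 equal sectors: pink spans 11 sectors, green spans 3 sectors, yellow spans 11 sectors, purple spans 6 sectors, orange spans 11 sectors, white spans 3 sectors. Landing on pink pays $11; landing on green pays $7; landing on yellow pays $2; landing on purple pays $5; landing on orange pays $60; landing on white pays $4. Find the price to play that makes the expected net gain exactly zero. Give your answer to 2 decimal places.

$19.24

E[payout] = (11/45)·11 + (3/45)·7 + (11/45)·2 + (6/45)·5 + (11/45)·60 + (3/45)·4 = 866/45
Fair fee = E[payout] = 866/45 ≈ $19.24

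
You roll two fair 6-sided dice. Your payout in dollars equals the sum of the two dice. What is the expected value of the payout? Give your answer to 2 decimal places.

$7.00

Distribution of the sum of the two dice: 2 w.p. 1/36, 3 w.p. 1/18, 4 w.p. 1/12, 5 w.p. 1/9, 6 w.p. 5/36, 7 w.p. 1/6, …
E[payout] = (1/36)·2 + (1/18)·3 + (1/12)·4 + (1/9)·5 + (5/36)·6 + (1/6)·7 + (5/36)·8 + (1/9)·9 + (1/12)·10 + (1/18)·11 + (1/36)·12 = 7
≈ $7.00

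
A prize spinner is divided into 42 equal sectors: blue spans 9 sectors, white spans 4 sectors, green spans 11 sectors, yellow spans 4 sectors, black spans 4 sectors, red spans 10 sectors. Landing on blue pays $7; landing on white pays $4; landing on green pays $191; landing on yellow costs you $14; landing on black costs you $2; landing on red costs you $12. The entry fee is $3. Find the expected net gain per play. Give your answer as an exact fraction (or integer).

E[payout] = (9/42)·7 + (4/42)·4 + (11/42)·191 + (4/42)·(-14) + (4/42)·(-2) + (10/42)·(-12) = 998/21
Expected profit = 998/21 − 3 = 935/21

935/21 dollars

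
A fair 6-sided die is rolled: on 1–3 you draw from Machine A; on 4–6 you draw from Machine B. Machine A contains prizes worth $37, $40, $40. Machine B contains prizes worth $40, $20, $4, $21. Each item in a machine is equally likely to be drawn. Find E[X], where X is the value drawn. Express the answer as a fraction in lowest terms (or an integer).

241/8 dollars

E[X | Machine A] = (37 + 40 + 40)/3 = 39
E[X | Machine B] = (40 + 20 + 4 + 21)/4 = 85/4
E[X] = (1/2)·39 + (1/2)·85/4 = 241/8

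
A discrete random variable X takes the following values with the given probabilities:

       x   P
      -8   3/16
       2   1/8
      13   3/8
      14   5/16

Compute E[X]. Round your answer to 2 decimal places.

8.00

E[X] = (3/16)·(-8) + (1/8)·2 + (3/8)·13 + (5/16)·14
     = 8 ≈ 8.00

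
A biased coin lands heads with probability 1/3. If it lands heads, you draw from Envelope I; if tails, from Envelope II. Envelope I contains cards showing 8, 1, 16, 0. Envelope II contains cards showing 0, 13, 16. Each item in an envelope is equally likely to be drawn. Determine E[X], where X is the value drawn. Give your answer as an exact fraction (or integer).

E[X | Envelope I] = (8 + 1 + 16 + 0)/4 = 25/4
E[X | Envelope II] = (0 + 13 + 16)/3 = 29/3
E[X] = (1/3)·25/4 + (2/3)·29/3 = 307/36

307/36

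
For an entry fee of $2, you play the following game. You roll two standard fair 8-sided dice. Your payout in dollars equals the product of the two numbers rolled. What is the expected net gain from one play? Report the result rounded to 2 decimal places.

$18.25

Distribution of the product of the two numbers rolled: 1 w.p. 1/64, 2 w.p. 1/32, 3 w.p. 1/32, 4 w.p. 3/64, 5 w.p. 1/32, 6 w.p. 1/16, …
E[payout] = (1/64)·1 + (1/32)·2 + (1/32)·3 + (3/64)·4 + (1/32)·5 + (1/16)·6 + (1/32)·7 + (1/16)·8 + (1/64)·9 + (1/32)·10 + (1/16)·12 + (1/32)·14 + (1/32)·15 + (3/64)·16 + (1/32)·18 + (1/32)·20 + (1/32)·21 + (1/16)·24 + (1/64)·25 + (1/32)·28 + (1/32)·30 + (1/32)·32 + (1/32)·35 + (1/64)·36 + (1/32)·40 + (1/32)·42 + (1/32)·48 + (1/64)·49 + (1/32)·56 + (1/64)·64 = 81/4
Expected profit = 81/4 − 2 = 73/4 ≈ $18.25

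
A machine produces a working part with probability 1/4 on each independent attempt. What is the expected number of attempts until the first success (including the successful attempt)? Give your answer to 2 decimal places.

4.00

For a geometric distribution, E[trials] = 1/p = 1/(1/4) = 4.
≈ 4.00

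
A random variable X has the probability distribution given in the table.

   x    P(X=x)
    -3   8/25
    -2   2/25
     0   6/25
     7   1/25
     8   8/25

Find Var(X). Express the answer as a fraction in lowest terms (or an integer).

E[X] = (8/25)·(-3) + (2/25)·(-2) + (6/25)·0 + (1/25)·7 + (8/25)·8 = 43/25
E[X²] = (8/25)·9 + (2/25)·4 + (6/25)·0 + (1/25)·49 + (8/25)·64 = 641/25
Var(X) = 641/25 − (43/25)² = 14176/625

14176/625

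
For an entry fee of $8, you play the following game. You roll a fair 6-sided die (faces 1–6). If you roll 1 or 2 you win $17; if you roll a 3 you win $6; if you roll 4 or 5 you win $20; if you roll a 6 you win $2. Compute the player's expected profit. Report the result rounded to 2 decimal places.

$5.67

E[payout] = (1/6)·2 + (1/6)·6 + (1/3)·17 + (1/3)·20 = 41/3
Expected profit = 41/3 − 8 = 17/3 ≈ $5.67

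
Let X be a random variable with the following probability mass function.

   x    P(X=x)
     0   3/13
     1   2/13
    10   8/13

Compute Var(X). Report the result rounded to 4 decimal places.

E[X] = (3/13)·0 + (2/13)·1 + (8/13)·10 = 82/13
E[X²] = (3/13)·0 + (2/13)·1 + (8/13)·100 = 802/13
Var(X) = 802/13 − (82/13)² = 3702/169 ≈ 21.9053

21.9053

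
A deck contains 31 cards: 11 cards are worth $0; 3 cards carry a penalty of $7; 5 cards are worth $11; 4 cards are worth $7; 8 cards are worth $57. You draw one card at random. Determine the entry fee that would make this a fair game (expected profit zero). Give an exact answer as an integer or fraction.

E[payout] = (11/31)·0 + (3/31)·(-7) + (5/31)·11 + (4/31)·7 + (8/31)·57 = 518/31
Fair fee = E[payout] = 518/31

518/31 dollars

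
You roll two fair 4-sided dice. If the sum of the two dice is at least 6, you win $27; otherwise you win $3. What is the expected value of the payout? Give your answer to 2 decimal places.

$12.00

E[payout] = (5/8)·3 + (3/8)·27 = 12
≈ $12.00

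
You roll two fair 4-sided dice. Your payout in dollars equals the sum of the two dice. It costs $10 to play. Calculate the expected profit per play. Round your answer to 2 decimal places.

-$5.00

Distribution of the sum of the two dice: 2 w.p. 1/16, 3 w.p. 1/8, 4 w.p. 3/16, 5 w.p. 1/4, 6 w.p. 3/16, 7 w.p. 1/8, …
E[payout] = (1/16)·2 + (1/8)·3 + (3/16)·4 + (1/4)·5 + (3/16)·6 + (1/8)·7 + (1/16)·8 = 5
Expected profit = 5 − 10 = -5 ≈ -$5.00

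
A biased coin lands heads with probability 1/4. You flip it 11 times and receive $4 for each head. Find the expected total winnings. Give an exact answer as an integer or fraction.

E[#heads] = 11·1/4 = 11/4 (linearity over flips).
E[winnings] = 4·11/4 = 11.

$11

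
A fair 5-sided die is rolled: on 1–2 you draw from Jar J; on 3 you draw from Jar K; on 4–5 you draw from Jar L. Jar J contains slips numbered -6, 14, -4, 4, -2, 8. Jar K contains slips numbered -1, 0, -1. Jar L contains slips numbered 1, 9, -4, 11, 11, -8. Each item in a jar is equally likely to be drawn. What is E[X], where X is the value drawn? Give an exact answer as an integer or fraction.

E[X | Jar J] = (-6 + 14 − 4 + 4 − 2 + 8)/6 = 7/3
E[X | Jar K] = (-1 + 0 − 1)/3 = -2/3
E[X | Jar L] = (1 + 9 − 4 + 11 + 11 − 8)/6 = 10/3
E[X] = (2/5)·7/3 + (1/5)·(-2/3) + (2/5)·10/3 = 32/15

32/15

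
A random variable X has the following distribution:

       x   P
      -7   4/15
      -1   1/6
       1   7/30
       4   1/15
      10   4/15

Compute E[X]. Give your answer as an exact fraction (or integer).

E[X] = (4/15)·(-7) + (1/6)·(-1) + (7/30)·1 + (1/15)·4 + (4/15)·10
     = 17/15

17/15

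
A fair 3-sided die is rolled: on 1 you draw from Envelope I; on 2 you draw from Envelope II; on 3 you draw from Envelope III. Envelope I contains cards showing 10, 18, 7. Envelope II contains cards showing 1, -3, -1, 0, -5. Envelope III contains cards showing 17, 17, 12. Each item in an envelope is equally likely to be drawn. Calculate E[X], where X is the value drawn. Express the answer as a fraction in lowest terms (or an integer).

127/15

E[X | Envelope I] = (10 + 18 + 7)/3 = 35/3
E[X | Envelope II] = (1 − 3 − 1 + 0 − 5)/5 = -8/5
E[X | Envelope III] = (17 + 17 + 12)/3 = 46/3
E[X] = (1/3)·35/3 + (1/3)·(-8/5) + (1/3)·46/3 = 127/15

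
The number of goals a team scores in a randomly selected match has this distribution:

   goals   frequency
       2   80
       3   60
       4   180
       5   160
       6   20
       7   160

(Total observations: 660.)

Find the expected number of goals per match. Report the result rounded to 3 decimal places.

Total = 660, so P(goals=2) = 80/660, etc.
E[X] = (4/33)·2 + (1/11)·3 + (3/11)·4 + (8/33)·5 + (1/33)·6 + (8/33)·7
     = 155/33 ≈ 4.697

4.697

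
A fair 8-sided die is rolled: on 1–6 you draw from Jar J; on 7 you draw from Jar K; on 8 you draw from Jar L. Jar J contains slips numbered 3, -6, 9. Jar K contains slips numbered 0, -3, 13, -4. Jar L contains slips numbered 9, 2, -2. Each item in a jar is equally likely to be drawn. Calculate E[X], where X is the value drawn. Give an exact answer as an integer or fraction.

33/16

E[X | Jar J] = (3 − 6 + 9)/3 = 2
E[X | Jar K] = (0 − 3 + 13 − 4)/4 = 3/2
E[X | Jar L] = (9 + 2 − 2)/3 = 3
E[X] = (3/4)·2 + (1/8)·3/2 + (1/8)·3 = 33/16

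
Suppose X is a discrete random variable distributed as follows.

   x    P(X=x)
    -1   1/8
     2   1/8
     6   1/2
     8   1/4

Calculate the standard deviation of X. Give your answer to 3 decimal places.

E[X] = 41/8, E[X²] = 277/8
Var(X) = E[X²] − (E[X])² = 277/8 − 1681/64 = 535/64
SD(X) = √(535/64) ≈ 2.891

2.891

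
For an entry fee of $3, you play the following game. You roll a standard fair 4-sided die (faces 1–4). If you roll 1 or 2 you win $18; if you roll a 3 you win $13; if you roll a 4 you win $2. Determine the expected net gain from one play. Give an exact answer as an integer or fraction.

39/4 dollars

E[payout] = (1/4)·2 + (1/4)·13 + (1/2)·18 = 51/4
Expected profit = 51/4 − 3 = 39/4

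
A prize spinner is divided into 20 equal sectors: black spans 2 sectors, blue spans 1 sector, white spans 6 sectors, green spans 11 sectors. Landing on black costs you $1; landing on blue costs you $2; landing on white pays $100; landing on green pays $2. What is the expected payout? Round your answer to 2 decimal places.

E[payout] = (2/20)·(-1) + (1/20)·(-2) + (6/20)·100 + (11/20)·2 = 309/10
≈ $30.90

$30.90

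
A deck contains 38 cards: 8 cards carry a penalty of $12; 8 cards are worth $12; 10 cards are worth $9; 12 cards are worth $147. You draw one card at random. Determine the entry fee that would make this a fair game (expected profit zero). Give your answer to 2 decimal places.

E[payout] = (8/38)·(-12) + (8/38)·12 + (10/38)·9 + (12/38)·147 = 927/19
Fair fee = E[payout] = 927/19 ≈ $48.79

$48.79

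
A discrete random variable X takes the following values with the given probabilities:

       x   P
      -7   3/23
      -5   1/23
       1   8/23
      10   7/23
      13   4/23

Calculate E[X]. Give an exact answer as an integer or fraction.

104/23

E[X] = (3/23)·(-7) + (1/23)·(-5) + (8/23)·1 + (7/23)·10 + (4/23)·13
     = 104/23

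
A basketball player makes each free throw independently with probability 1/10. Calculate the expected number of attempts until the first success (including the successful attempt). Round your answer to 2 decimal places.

10.00

For a geometric distribution, E[trials] = 1/p = 1/(1/10) = 10.
≈ 10.00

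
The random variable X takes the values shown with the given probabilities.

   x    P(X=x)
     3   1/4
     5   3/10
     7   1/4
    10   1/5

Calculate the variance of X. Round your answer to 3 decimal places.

6.000

E[X] = (1/4)·3 + (3/10)·5 + (1/4)·7 + (1/5)·10 = 6
E[X²] = (1/4)·9 + (3/10)·25 + (1/4)·49 + (1/5)·100 = 42
Var(X) = 42 − (6)² = 6 ≈ 6.000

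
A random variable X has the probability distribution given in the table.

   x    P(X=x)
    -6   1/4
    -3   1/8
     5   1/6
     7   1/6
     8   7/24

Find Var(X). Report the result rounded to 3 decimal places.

35.082

E[X] = (1/4)·(-6) + (1/8)·(-3) + (1/6)·5 + (1/6)·7 + (7/24)·8 = 59/24
E[X²] = (1/4)·36 + (1/8)·9 + (1/6)·25 + (1/6)·49 + (7/24)·64 = 329/8
Var(X) = 329/8 − (59/24)² = 20207/576 ≈ 35.082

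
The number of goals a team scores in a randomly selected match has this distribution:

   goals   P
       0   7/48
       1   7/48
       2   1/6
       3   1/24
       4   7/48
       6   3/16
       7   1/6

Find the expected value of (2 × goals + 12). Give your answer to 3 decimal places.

E[2x+12] = (7/48)·12 + (7/48)·14 + (1/6)·16 + (1/24)·18 + (7/48)·20 + (3/16)·24 + (1/6)·26
     = 455/24 ≈ 18.958

18.958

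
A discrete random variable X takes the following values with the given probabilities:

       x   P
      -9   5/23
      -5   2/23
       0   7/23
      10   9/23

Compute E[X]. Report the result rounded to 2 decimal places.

1.52

E[X] = (5/23)·(-9) + (2/23)·(-5) + (7/23)·0 + (9/23)·10
     = 35/23 ≈ 1.52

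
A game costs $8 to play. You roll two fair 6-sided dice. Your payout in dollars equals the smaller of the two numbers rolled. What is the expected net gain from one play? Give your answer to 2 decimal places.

Distribution of the smaller of the two numbers rolled: 1 w.p. 11/36, 2 w.p. 1/4, 3 w.p. 7/36, 4 w.p. 5/36, 5 w.p. 1/12, 6 w.p. 1/36
E[payout] = (11/36)·1 + (1/4)·2 + (7/36)·3 + (5/36)·4 + (1/12)·5 + (1/36)·6 = 91/36
Expected profit = 91/36 − 8 = -197/36 ≈ -$5.47

-$5.47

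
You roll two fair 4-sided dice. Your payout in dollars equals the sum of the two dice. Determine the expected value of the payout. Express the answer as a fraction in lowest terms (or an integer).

$5

Distribution of the sum of the two dice: 2 w.p. 1/16, 3 w.p. 1/8, 4 w.p. 3/16, 5 w.p. 1/4, 6 w.p. 3/16, 7 w.p. 1/8, …
E[payout] = (1/16)·2 + (1/8)·3 + (3/16)·4 + (1/4)·5 + (3/16)·6 + (1/8)·7 + (1/16)·8 = 5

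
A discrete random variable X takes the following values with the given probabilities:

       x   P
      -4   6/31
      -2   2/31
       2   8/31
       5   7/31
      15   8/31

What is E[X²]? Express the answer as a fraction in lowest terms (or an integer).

E[X²] = (6/31)·16 + (2/31)·4 + (8/31)·4 + (7/31)·25 + (8/31)·225
     = 2111/31

2111/31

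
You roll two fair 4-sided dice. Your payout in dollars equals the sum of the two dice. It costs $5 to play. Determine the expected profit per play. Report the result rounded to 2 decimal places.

Distribution of the sum of the two dice: 2 w.p. 1/16, 3 w.p. 1/8, 4 w.p. 3/16, 5 w.p. 1/4, 6 w.p. 3/16, 7 w.p. 1/8, …
E[payout] = (1/16)·2 + (1/8)·3 + (3/16)·4 + (1/4)·5 + (3/16)·6 + (1/8)·7 + (1/16)·8 = 5
Expected profit = 5 − 5 = 0 ≈ $0.00

$0.00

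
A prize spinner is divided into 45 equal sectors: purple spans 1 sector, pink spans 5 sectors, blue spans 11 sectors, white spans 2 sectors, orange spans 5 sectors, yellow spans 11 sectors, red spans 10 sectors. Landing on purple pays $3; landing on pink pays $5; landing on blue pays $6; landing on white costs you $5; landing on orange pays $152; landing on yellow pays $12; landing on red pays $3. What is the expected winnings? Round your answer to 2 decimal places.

$22.36

E[payout] = (1/45)·3 + (5/45)·5 + (11/45)·6 + (2/45)·(-5) + (5/45)·152 + (11/45)·12 + (10/45)·3 = 1006/45
≈ $22.36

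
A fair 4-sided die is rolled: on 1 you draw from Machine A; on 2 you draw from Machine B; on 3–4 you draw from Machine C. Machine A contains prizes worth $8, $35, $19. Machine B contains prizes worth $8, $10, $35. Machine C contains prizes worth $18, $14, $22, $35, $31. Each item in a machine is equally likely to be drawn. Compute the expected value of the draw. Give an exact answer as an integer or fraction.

259/12 dollars

E[X | Machine A] = (8 + 35 + 19)/3 = 62/3
E[X | Machine B] = (8 + 10 + 35)/3 = 53/3
E[X | Machine C] = (18 + 14 + 22 + 35 + 31)/5 = 24
E[X] = (1/4)·62/3 + (1/4)·53/3 + (1/2)·24 = 259/12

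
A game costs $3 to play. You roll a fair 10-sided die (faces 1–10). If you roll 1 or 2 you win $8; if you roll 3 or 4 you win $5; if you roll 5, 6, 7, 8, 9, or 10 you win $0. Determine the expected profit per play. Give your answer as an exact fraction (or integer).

-2/5 dollars

E[payout] = (3/5)·0 + (1/5)·5 + (1/5)·8 = 13/5
Expected profit = 13/5 − 3 = -2/5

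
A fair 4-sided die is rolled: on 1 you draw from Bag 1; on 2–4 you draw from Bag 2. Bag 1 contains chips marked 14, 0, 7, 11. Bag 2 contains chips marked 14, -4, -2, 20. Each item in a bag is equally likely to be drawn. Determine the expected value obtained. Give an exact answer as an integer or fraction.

29/4

E[X | Bag 1] = (14 + 0 + 7 + 11)/4 = 8
E[X | Bag 2] = (14 − 4 − 2 + 20)/4 = 7
E[X] = (1/4)·8 + (3/4)·7 = 29/4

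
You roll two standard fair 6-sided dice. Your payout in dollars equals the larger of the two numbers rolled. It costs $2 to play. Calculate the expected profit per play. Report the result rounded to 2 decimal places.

$2.47

Distribution of the larger of the two numbers rolled: 1 w.p. 1/36, 2 w.p. 1/12, 3 w.p. 5/36, 4 w.p. 7/36, 5 w.p. 1/4, 6 w.p. 11/36
E[payout] = (1/36)·1 + (1/12)·2 + (5/36)·3 + (7/36)·4 + (1/4)·5 + (11/36)·6 = 161/36
Expected profit = 161/36 − 2 = 89/36 ≈ $2.47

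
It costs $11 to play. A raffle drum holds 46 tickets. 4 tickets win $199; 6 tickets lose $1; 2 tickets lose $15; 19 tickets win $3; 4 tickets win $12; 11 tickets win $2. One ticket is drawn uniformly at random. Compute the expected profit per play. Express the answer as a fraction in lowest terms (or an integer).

E[payout] = (4/46)·199 + (6/46)·(-1) + (2/46)·(-15) + (19/46)·3 + (4/46)·12 + (11/46)·2 = 887/46
Expected profit = 887/46 − 11 = 381/46

381/46 dollars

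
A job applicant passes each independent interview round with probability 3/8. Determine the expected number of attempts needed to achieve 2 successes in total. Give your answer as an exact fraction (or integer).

16/3

By linearity (sum of 2 independent geometric waits), E[trials] = 2/p = 2/(3/8) = 16/3.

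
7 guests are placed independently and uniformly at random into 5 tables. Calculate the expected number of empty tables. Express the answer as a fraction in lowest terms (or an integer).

16384/15625

Let Xⱼ=1 if table j is empty. P(Xⱼ=1) = ((5-1)/5)^7 = 16384/78125.
By linearity, E[#empty] = 5·16384/78125 = 16384/15625.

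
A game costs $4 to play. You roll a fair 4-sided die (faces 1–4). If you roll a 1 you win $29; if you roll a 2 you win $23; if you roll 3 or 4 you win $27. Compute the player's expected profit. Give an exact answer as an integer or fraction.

E[payout] = (1/4)·23 + (1/2)·27 + (1/4)·29 = 53/2
Expected profit = 53/2 − 4 = 45/2

45/2 dollars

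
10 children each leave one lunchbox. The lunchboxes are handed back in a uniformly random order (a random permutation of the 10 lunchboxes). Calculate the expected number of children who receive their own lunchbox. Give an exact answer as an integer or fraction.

1

Let Xᵢ = 1 if person i gets their own lunchbox. For each i, P(Xᵢ=1) = 1/10.
By linearity of expectation, E[X₁+…+X_10] = 10·(1/10) = 1.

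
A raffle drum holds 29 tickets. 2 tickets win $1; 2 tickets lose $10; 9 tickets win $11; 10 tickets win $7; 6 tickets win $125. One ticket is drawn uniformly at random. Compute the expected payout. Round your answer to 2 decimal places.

E[payout] = (2/29)·1 + (2/29)·(-10) + (9/29)·11 + (10/29)·7 + (6/29)·125 = 901/29
≈ $31.07

$31.07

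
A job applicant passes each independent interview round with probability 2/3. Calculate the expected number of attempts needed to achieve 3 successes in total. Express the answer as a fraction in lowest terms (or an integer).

By linearity (sum of 3 independent geometric waits), E[trials] = 3/p = 3/(2/3) = 9/2.

9/2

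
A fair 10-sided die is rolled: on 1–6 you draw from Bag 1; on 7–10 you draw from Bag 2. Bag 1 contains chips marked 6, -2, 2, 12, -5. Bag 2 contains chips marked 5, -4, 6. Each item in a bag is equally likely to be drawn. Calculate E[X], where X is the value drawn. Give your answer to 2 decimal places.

E[X | Bag 1] = (6 − 2 + 2 + 12 − 5)/5 = 13/5
E[X | Bag 2] = (5 − 4 + 6)/3 = 7/3
E[X] = (3/5)·13/5 + (2/5)·7/3 = 187/75 ≈ 2.49

2.49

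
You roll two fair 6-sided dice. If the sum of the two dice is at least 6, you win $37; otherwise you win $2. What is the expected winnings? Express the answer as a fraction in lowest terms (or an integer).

E[payout] = (5/18)·2 + (13/18)·37 = 491/18

491/18 dollars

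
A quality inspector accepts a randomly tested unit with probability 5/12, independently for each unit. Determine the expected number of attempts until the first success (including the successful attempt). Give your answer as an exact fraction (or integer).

For a geometric distribution, E[trials] = 1/p = 1/(5/12) = 12/5.

12/5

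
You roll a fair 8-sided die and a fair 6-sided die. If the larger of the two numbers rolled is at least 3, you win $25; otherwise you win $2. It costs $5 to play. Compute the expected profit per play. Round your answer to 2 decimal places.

$18.08

E[payout] = (1/12)·2 + (11/12)·25 = 277/12
Expected profit = 277/12 − 5 = 217/12 ≈ $18.08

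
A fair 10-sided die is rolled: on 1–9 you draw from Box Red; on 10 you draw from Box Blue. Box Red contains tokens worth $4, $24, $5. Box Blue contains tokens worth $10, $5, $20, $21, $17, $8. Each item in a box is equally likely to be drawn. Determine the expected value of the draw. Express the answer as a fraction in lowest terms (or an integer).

45/4 dollars

E[X | Box Red] = (4 + 24 + 5)/3 = 11
E[X | Box Blue] = (10 + 5 + 20 + 21 + 17 + 8)/6 = 27/2
E[X] = (9/10)·11 + (1/10)·27/2 = 45/4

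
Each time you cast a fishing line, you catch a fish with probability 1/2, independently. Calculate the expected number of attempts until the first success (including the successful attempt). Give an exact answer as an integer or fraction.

For a geometric distribution, E[trials] = 1/p = 1/(1/2) = 2.

2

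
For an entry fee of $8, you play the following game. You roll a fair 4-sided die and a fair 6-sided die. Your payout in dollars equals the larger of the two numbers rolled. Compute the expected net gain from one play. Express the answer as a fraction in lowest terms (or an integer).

Distribution of the larger of the two numbers rolled: 1 w.p. 1/24, 2 w.p. 1/8, 3 w.p. 5/24, 4 w.p. 7/24, 5 w.p. 1/6, 6 w.p. 1/6
E[payout] = (1/24)·1 + (1/8)·2 + (5/24)·3 + (7/24)·4 + (1/6)·5 + (1/6)·6 = 47/12
Expected profit = 47/12 − 8 = -49/12

-49/12 dollars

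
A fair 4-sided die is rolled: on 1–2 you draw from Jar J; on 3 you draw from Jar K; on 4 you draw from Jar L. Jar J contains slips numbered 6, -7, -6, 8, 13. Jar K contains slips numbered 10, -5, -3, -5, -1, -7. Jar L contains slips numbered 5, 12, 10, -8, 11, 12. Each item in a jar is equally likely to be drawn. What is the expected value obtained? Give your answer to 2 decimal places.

2.69

E[X | Jar J] = (6 − 7 − 6 + 8 + 13)/5 = 14/5
E[X | Jar K] = (10 − 5 − 3 − 5 − 1 − 7)/6 = -11/6
E[X | Jar L] = (5 + 12 + 10 − 8 + 11 + 12)/6 = 7
E[X] = (1/2)·14/5 + (1/4)·(-11/6) + (1/4)·7 = 323/120 ≈ 2.69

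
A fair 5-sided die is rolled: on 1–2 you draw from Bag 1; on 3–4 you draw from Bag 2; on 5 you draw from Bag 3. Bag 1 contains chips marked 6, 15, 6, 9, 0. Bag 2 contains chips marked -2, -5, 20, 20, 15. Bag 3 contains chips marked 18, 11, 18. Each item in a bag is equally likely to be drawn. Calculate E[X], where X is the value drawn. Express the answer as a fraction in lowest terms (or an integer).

E[X | Bag 1] = (6 + 15 + 6 + 9 + 0)/5 = 36/5
E[X | Bag 2] = (-2 − 5 + 20 + 20 + 15)/5 = 48/5
E[X | Bag 3] = (18 + 11 + 18)/3 = 47/3
E[X] = (2/5)·36/5 + (2/5)·48/5 + (1/5)·47/3 = 739/75

739/75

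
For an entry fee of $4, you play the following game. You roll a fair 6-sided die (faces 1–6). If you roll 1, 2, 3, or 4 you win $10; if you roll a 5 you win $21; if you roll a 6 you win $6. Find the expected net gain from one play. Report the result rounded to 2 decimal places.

E[payout] = (1/6)·6 + (2/3)·10 + (1/6)·21 = 67/6
Expected profit = 67/6 − 4 = 43/6 ≈ $7.17

$7.17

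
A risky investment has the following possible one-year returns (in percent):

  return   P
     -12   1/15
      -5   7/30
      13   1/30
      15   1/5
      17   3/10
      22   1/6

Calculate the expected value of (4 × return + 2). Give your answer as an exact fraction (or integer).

644/15

E[4x+2] = (1/15)·(-46) + (7/30)·(-18) + (1/30)·54 + (1/5)·62 + (3/10)·70 + (1/6)·90
     = 644/15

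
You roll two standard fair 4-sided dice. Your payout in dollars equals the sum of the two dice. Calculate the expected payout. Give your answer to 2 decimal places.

Distribution of the sum of the two dice: 2 w.p. 1/16, 3 w.p. 1/8, 4 w.p. 3/16, 5 w.p. 1/4, 6 w.p. 3/16, 7 w.p. 1/8, …
E[payout] = (1/16)·2 + (1/8)·3 + (3/16)·4 + (1/4)·5 + (3/16)·6 + (1/8)·7 + (1/16)·8 = 5
≈ $5.00

$5.00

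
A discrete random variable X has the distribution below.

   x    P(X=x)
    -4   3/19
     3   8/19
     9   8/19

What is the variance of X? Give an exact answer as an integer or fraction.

E[X] = (3/19)·(-4) + (8/19)·3 + (8/19)·9 = 84/19
E[X²] = (3/19)·16 + (8/19)·9 + (8/19)·81 = 768/19
Var(X) = 768/19 − (84/19)² = 7536/361

7536/361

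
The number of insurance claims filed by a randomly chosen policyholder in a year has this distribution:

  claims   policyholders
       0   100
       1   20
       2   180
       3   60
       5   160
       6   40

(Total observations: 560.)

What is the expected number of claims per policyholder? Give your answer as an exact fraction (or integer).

Total = 560, so P(claims=0) = 100/560, etc.
E[X] = (5/28)·0 + (1/28)·1 + (9/28)·2 + (3/28)·3 + (2/7)·5 + (1/14)·6
     = 20/7

20/7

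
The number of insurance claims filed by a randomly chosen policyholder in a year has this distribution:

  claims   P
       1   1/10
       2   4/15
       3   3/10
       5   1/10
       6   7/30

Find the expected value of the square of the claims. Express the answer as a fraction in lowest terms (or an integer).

443/30

E[X²] = (1/10)·1 + (4/15)·4 + (3/10)·9 + (1/10)·25 + (7/30)·36
     = 443/30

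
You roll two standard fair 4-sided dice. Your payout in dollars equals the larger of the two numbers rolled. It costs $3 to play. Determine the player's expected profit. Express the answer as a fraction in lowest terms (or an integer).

1/8 dollars

Distribution of the larger of the two numbers rolled: 1 w.p. 1/16, 2 w.p. 3/16, 3 w.p. 5/16, 4 w.p. 7/16
E[payout] = (1/16)·1 + (3/16)·2 + (5/16)·3 + (7/16)·4 = 25/8
Expected profit = 25/8 − 3 = 1/8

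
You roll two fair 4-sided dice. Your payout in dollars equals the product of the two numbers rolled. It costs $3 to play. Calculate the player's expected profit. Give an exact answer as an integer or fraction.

13/4 dollars

Distribution of the product of the two numbers rolled: 1 w.p. 1/16, 2 w.p. 1/8, 3 w.p. 1/8, 4 w.p. 3/16, 6 w.p. 1/8, 8 w.p. 1/8, …
E[payout] = (1/16)·1 + (1/8)·2 + (1/8)·3 + (3/16)·4 + (1/8)·6 + (1/8)·8 + (1/16)·9 + (1/8)·12 + (1/16)·16 = 25/4
Expected profit = 25/4 − 3 = 13/4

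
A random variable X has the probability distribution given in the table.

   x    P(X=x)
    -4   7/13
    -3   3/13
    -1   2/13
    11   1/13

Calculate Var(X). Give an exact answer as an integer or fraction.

2622/169

E[X] = (7/13)·(-4) + (3/13)·(-3) + (2/13)·(-1) + (1/13)·11 = -28/13
E[X²] = (7/13)·16 + (3/13)·9 + (2/13)·1 + (1/13)·121 = 262/13
Var(X) = 262/13 − (-28/13)² = 2622/169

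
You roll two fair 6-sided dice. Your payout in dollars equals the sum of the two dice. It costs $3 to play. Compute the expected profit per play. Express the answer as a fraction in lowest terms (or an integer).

$4

Distribution of the sum of the two dice: 2 w.p. 1/36, 3 w.p. 1/18, 4 w.p. 1/12, 5 w.p. 1/9, 6 w.p. 5/36, 7 w.p. 1/6, …
E[payout] = (1/36)·2 + (1/18)·3 + (1/12)·4 + (1/9)·5 + (5/36)·6 + (1/6)·7 + (5/36)·8 + (1/9)·9 + (1/12)·10 + (1/18)·11 + (1/36)·12 = 7
Expected profit = 7 − 3 = 4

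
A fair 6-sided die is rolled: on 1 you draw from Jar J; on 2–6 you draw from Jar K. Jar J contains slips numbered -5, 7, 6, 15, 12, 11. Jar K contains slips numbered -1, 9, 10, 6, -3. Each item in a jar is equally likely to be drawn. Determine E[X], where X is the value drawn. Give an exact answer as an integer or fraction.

43/9

E[X | Jar J] = (-5 + 7 + 6 + 15 + 12 + 11)/6 = 23/3
E[X | Jar K] = (-1 + 9 + 10 + 6 − 3)/5 = 21/5
E[X] = (1/6)·23/3 + (5/6)·21/5 = 43/9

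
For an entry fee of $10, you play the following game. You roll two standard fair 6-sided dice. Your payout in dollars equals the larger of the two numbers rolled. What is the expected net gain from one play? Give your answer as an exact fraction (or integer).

Distribution of the larger of the two numbers rolled: 1 w.p. 1/36, 2 w.p. 1/12, 3 w.p. 5/36, 4 w.p. 7/36, 5 w.p. 1/4, 6 w.p. 11/36
E[payout] = (1/36)·1 + (1/12)·2 + (5/36)·3 + (7/36)·4 + (1/4)·5 + (11/36)·6 = 161/36
Expected profit = 161/36 − 10 = -199/36

-199/36 dollars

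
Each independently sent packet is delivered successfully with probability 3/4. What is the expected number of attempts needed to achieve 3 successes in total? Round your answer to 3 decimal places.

4.000

By linearity (sum of 3 independent geometric waits), E[trials] = 3/p = 3/(3/4) = 4.
≈ 4.000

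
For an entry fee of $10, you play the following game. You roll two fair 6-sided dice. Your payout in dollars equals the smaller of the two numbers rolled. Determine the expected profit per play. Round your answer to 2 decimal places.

-$7.47

Distribution of the smaller of the two numbers rolled: 1 w.p. 11/36, 2 w.p. 1/4, 3 w.p. 7/36, 4 w.p. 5/36, 5 w.p. 1/12, 6 w.p. 1/36
E[payout] = (11/36)·1 + (1/4)·2 + (7/36)·3 + (5/36)·4 + (1/12)·5 + (1/36)·6 = 91/36
Expected profit = 91/36 − 10 = -269/36 ≈ -$7.47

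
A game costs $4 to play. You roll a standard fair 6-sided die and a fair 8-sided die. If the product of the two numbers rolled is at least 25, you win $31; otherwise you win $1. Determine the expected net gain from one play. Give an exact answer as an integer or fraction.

13/4 dollars

E[payout] = (19/24)·1 + (5/24)·31 = 29/4
Expected profit = 29/4 − 4 = 13/4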